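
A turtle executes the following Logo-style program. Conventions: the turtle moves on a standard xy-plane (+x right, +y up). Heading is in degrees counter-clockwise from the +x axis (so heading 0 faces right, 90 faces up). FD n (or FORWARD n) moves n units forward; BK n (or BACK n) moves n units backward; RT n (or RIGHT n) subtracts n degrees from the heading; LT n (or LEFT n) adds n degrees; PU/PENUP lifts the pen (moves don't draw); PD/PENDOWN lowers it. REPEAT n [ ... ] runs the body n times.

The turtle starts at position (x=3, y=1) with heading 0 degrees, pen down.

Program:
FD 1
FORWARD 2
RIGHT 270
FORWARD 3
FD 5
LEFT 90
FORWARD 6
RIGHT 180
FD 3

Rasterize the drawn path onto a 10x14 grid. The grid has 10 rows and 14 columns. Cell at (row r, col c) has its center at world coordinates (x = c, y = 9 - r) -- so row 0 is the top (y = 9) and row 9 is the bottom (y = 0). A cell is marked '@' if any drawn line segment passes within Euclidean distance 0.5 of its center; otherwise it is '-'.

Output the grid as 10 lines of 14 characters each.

Answer: @@@@@@@-------
------@-------
------@-------
------@-------
------@-------
------@-------
------@-------
------@-------
---@@@@-------
--------------

Derivation:
Segment 0: (3,1) -> (4,1)
Segment 1: (4,1) -> (6,1)
Segment 2: (6,1) -> (6,4)
Segment 3: (6,4) -> (6,9)
Segment 4: (6,9) -> (-0,9)
Segment 5: (-0,9) -> (3,9)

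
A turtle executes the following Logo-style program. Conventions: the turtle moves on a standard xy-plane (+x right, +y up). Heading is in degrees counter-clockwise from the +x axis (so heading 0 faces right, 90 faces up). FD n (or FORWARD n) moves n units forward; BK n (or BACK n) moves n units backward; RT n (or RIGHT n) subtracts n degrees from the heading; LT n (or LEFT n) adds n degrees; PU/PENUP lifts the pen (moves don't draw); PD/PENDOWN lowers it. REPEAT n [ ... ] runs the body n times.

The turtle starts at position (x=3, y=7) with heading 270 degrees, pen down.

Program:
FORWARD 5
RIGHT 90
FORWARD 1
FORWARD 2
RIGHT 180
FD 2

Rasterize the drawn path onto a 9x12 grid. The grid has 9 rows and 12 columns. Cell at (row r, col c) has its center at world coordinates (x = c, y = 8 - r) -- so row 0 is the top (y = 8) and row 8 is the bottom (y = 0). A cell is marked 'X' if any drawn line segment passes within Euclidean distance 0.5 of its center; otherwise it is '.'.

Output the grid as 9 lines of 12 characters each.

Answer: ............
...X........
...X........
...X........
...X........
...X........
XXXX........
............
............

Derivation:
Segment 0: (3,7) -> (3,2)
Segment 1: (3,2) -> (2,2)
Segment 2: (2,2) -> (-0,2)
Segment 3: (-0,2) -> (2,2)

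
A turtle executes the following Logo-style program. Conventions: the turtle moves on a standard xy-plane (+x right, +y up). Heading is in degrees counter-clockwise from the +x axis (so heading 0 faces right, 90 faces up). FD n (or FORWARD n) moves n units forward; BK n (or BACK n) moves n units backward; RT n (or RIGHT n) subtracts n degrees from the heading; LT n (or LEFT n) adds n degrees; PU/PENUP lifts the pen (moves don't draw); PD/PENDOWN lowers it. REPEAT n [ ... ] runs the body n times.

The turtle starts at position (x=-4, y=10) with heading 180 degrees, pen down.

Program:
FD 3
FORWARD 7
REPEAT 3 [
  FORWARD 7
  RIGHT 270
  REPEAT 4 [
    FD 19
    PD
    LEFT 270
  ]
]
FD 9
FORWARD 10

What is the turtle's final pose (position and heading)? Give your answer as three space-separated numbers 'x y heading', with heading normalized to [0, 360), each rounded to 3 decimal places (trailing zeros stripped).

Executing turtle program step by step:
Start: pos=(-4,10), heading=180, pen down
FD 3: (-4,10) -> (-7,10) [heading=180, draw]
FD 7: (-7,10) -> (-14,10) [heading=180, draw]
REPEAT 3 [
  -- iteration 1/3 --
  FD 7: (-14,10) -> (-21,10) [heading=180, draw]
  RT 270: heading 180 -> 270
  REPEAT 4 [
    -- iteration 1/4 --
    FD 19: (-21,10) -> (-21,-9) [heading=270, draw]
    PD: pen down
    LT 270: heading 270 -> 180
    -- iteration 2/4 --
    FD 19: (-21,-9) -> (-40,-9) [heading=180, draw]
    PD: pen down
    LT 270: heading 180 -> 90
    -- iteration 3/4 --
    FD 19: (-40,-9) -> (-40,10) [heading=90, draw]
    PD: pen down
    LT 270: heading 90 -> 0
    -- iteration 4/4 --
    FD 19: (-40,10) -> (-21,10) [heading=0, draw]
    PD: pen down
    LT 270: heading 0 -> 270
  ]
  -- iteration 2/3 --
  FD 7: (-21,10) -> (-21,3) [heading=270, draw]
  RT 270: heading 270 -> 0
  REPEAT 4 [
    -- iteration 1/4 --
    FD 19: (-21,3) -> (-2,3) [heading=0, draw]
    PD: pen down
    LT 270: heading 0 -> 270
    -- iteration 2/4 --
    FD 19: (-2,3) -> (-2,-16) [heading=270, draw]
    PD: pen down
    LT 270: heading 270 -> 180
    -- iteration 3/4 --
    FD 19: (-2,-16) -> (-21,-16) [heading=180, draw]
    PD: pen down
    LT 270: heading 180 -> 90
    -- iteration 4/4 --
    FD 19: (-21,-16) -> (-21,3) [heading=90, draw]
    PD: pen down
    LT 270: heading 90 -> 0
  ]
  -- iteration 3/3 --
  FD 7: (-21,3) -> (-14,3) [heading=0, draw]
  RT 270: heading 0 -> 90
  REPEAT 4 [
    -- iteration 1/4 --
    FD 19: (-14,3) -> (-14,22) [heading=90, draw]
    PD: pen down
    LT 270: heading 90 -> 0
    -- iteration 2/4 --
    FD 19: (-14,22) -> (5,22) [heading=0, draw]
    PD: pen down
    LT 270: heading 0 -> 270
    -- iteration 3/4 --
    FD 19: (5,22) -> (5,3) [heading=270, draw]
    PD: pen down
    LT 270: heading 270 -> 180
    -- iteration 4/4 --
    FD 19: (5,3) -> (-14,3) [heading=180, draw]
    PD: pen down
    LT 270: heading 180 -> 90
  ]
]
FD 9: (-14,3) -> (-14,12) [heading=90, draw]
FD 10: (-14,12) -> (-14,22) [heading=90, draw]
Final: pos=(-14,22), heading=90, 19 segment(s) drawn

Answer: -14 22 90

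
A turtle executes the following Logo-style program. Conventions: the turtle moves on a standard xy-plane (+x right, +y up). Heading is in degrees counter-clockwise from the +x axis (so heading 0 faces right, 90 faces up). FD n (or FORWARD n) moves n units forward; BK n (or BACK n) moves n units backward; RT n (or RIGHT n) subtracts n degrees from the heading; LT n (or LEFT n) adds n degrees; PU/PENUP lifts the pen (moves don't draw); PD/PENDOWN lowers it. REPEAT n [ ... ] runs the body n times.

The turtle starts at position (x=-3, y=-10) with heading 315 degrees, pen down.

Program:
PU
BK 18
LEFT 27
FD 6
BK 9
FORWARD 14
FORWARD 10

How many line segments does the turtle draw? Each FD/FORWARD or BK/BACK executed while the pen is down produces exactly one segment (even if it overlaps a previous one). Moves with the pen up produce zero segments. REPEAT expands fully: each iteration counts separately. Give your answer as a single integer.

Executing turtle program step by step:
Start: pos=(-3,-10), heading=315, pen down
PU: pen up
BK 18: (-3,-10) -> (-15.728,2.728) [heading=315, move]
LT 27: heading 315 -> 342
FD 6: (-15.728,2.728) -> (-10.022,0.874) [heading=342, move]
BK 9: (-10.022,0.874) -> (-18.581,3.655) [heading=342, move]
FD 14: (-18.581,3.655) -> (-5.266,-0.671) [heading=342, move]
FD 10: (-5.266,-0.671) -> (4.244,-3.761) [heading=342, move]
Final: pos=(4.244,-3.761), heading=342, 0 segment(s) drawn
Segments drawn: 0

Answer: 0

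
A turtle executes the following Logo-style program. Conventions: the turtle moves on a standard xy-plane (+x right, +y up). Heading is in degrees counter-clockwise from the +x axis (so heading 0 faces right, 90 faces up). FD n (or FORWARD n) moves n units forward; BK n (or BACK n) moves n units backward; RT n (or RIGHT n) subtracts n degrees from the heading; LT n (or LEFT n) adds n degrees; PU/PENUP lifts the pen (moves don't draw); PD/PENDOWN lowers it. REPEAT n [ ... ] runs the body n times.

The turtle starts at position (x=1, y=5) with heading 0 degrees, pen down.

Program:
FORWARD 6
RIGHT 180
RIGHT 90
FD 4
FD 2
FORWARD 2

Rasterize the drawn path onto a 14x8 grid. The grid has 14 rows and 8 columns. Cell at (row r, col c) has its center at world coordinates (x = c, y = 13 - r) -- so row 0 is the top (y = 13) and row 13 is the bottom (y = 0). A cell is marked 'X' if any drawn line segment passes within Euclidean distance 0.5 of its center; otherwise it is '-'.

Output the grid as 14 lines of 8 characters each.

Segment 0: (1,5) -> (7,5)
Segment 1: (7,5) -> (7,9)
Segment 2: (7,9) -> (7,11)
Segment 3: (7,11) -> (7,13)

Answer: -------X
-------X
-------X
-------X
-------X
-------X
-------X
-------X
-XXXXXXX
--------
--------
--------
--------
--------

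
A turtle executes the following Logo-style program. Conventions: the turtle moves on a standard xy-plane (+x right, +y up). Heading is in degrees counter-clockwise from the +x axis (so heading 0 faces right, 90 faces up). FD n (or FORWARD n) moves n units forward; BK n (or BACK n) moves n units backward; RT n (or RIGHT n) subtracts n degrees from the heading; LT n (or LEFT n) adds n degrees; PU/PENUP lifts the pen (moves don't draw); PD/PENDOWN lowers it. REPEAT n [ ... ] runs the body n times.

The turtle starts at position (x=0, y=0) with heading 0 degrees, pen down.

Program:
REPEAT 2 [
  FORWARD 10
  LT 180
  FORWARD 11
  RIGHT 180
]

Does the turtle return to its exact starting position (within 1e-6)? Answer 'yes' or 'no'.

Answer: no

Derivation:
Executing turtle program step by step:
Start: pos=(0,0), heading=0, pen down
REPEAT 2 [
  -- iteration 1/2 --
  FD 10: (0,0) -> (10,0) [heading=0, draw]
  LT 180: heading 0 -> 180
  FD 11: (10,0) -> (-1,0) [heading=180, draw]
  RT 180: heading 180 -> 0
  -- iteration 2/2 --
  FD 10: (-1,0) -> (9,0) [heading=0, draw]
  LT 180: heading 0 -> 180
  FD 11: (9,0) -> (-2,0) [heading=180, draw]
  RT 180: heading 180 -> 0
]
Final: pos=(-2,0), heading=0, 4 segment(s) drawn

Start position: (0, 0)
Final position: (-2, 0)
Distance = 2; >= 1e-6 -> NOT closed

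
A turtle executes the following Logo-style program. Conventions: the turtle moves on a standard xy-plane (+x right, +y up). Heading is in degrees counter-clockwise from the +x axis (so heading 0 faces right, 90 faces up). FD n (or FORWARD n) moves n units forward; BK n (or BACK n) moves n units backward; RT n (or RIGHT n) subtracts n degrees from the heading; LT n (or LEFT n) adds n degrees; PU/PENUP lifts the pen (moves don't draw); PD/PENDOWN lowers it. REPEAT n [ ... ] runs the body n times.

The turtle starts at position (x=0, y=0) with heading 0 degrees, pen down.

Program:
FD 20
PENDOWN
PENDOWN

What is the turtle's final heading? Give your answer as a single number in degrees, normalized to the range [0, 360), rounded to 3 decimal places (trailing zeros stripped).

Executing turtle program step by step:
Start: pos=(0,0), heading=0, pen down
FD 20: (0,0) -> (20,0) [heading=0, draw]
PD: pen down
PD: pen down
Final: pos=(20,0), heading=0, 1 segment(s) drawn

Answer: 0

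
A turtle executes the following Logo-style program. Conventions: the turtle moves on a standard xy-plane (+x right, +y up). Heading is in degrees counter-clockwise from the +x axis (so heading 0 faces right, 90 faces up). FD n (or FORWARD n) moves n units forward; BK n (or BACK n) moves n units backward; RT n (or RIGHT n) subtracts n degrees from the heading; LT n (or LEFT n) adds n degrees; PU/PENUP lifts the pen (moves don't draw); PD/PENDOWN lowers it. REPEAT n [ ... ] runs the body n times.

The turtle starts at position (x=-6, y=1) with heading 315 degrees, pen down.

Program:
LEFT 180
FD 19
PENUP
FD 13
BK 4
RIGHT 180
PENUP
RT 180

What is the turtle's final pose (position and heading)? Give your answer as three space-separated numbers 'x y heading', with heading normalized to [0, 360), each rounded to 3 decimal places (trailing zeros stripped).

Answer: -25.799 20.799 135

Derivation:
Executing turtle program step by step:
Start: pos=(-6,1), heading=315, pen down
LT 180: heading 315 -> 135
FD 19: (-6,1) -> (-19.435,14.435) [heading=135, draw]
PU: pen up
FD 13: (-19.435,14.435) -> (-28.627,23.627) [heading=135, move]
BK 4: (-28.627,23.627) -> (-25.799,20.799) [heading=135, move]
RT 180: heading 135 -> 315
PU: pen up
RT 180: heading 315 -> 135
Final: pos=(-25.799,20.799), heading=135, 1 segment(s) drawn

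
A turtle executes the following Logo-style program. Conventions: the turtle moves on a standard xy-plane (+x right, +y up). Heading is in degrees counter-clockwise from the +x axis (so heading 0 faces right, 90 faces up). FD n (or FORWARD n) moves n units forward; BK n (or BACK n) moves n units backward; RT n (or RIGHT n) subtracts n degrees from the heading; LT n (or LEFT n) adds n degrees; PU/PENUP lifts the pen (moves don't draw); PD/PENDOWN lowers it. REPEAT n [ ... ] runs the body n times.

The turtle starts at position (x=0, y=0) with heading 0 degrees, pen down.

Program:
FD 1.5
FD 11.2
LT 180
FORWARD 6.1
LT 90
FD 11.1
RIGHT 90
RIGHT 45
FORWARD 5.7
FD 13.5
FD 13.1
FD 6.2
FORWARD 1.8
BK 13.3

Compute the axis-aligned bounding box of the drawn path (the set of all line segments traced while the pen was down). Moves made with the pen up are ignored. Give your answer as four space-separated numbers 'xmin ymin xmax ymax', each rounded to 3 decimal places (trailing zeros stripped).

Answer: -21.896 -11.1 12.7 17.396

Derivation:
Executing turtle program step by step:
Start: pos=(0,0), heading=0, pen down
FD 1.5: (0,0) -> (1.5,0) [heading=0, draw]
FD 11.2: (1.5,0) -> (12.7,0) [heading=0, draw]
LT 180: heading 0 -> 180
FD 6.1: (12.7,0) -> (6.6,0) [heading=180, draw]
LT 90: heading 180 -> 270
FD 11.1: (6.6,0) -> (6.6,-11.1) [heading=270, draw]
RT 90: heading 270 -> 180
RT 45: heading 180 -> 135
FD 5.7: (6.6,-11.1) -> (2.569,-7.069) [heading=135, draw]
FD 13.5: (2.569,-7.069) -> (-6.976,2.476) [heading=135, draw]
FD 13.1: (-6.976,2.476) -> (-16.24,11.74) [heading=135, draw]
FD 6.2: (-16.24,11.74) -> (-20.624,16.124) [heading=135, draw]
FD 1.8: (-20.624,16.124) -> (-21.896,17.396) [heading=135, draw]
BK 13.3: (-21.896,17.396) -> (-12.492,7.992) [heading=135, draw]
Final: pos=(-12.492,7.992), heading=135, 10 segment(s) drawn

Segment endpoints: x in {-21.896, -20.624, -16.24, -12.492, -6.976, 0, 1.5, 2.569, 6.6, 6.6, 12.7}, y in {-11.1, -7.069, 0, 0, 2.476, 7.992, 11.74, 16.124, 17.396}
xmin=-21.896, ymin=-11.1, xmax=12.7, ymax=17.396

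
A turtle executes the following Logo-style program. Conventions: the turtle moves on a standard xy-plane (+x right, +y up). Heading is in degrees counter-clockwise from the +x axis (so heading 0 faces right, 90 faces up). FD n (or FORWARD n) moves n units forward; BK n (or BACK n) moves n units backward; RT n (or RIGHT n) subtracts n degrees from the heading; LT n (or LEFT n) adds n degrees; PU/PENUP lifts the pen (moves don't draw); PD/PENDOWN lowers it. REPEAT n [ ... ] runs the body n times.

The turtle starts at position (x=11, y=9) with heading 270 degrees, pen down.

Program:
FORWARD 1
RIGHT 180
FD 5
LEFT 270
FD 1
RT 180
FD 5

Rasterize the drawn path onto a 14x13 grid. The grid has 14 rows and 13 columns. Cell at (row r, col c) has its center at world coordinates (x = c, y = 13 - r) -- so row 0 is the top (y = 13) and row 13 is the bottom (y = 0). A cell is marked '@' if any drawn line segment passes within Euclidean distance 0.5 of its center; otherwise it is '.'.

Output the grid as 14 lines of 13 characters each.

Segment 0: (11,9) -> (11,8)
Segment 1: (11,8) -> (11,13)
Segment 2: (11,13) -> (12,13)
Segment 3: (12,13) -> (7,13)

Answer: .......@@@@@@
...........@.
...........@.
...........@.
...........@.
...........@.
.............
.............
.............
.............
.............
.............
.............
.............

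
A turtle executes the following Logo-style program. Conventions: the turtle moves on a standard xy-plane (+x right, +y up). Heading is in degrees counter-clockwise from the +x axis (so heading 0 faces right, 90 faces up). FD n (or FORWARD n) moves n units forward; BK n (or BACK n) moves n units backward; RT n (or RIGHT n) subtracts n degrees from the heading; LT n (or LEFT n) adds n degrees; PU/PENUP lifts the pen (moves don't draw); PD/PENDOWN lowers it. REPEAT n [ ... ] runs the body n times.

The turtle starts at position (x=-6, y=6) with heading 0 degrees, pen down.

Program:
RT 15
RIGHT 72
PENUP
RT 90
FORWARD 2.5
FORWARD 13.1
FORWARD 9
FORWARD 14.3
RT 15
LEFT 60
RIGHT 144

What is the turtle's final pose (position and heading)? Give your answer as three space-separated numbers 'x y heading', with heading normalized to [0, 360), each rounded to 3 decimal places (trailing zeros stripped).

Executing turtle program step by step:
Start: pos=(-6,6), heading=0, pen down
RT 15: heading 0 -> 345
RT 72: heading 345 -> 273
PU: pen up
RT 90: heading 273 -> 183
FD 2.5: (-6,6) -> (-8.497,5.869) [heading=183, move]
FD 13.1: (-8.497,5.869) -> (-21.579,5.184) [heading=183, move]
FD 9: (-21.579,5.184) -> (-30.566,4.713) [heading=183, move]
FD 14.3: (-30.566,4.713) -> (-44.847,3.964) [heading=183, move]
RT 15: heading 183 -> 168
LT 60: heading 168 -> 228
RT 144: heading 228 -> 84
Final: pos=(-44.847,3.964), heading=84, 0 segment(s) drawn

Answer: -44.847 3.964 84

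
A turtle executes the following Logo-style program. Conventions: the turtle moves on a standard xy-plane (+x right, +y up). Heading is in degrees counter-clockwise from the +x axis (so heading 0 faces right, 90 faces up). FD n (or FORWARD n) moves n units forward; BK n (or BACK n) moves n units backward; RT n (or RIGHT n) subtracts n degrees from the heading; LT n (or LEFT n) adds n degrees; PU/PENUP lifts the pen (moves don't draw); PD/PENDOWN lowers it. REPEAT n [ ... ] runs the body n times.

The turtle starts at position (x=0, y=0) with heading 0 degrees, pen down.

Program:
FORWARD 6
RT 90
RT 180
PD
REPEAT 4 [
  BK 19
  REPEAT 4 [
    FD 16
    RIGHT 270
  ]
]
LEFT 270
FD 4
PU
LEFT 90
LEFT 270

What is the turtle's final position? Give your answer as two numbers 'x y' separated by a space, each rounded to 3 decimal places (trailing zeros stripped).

Answer: 10 -76

Derivation:
Executing turtle program step by step:
Start: pos=(0,0), heading=0, pen down
FD 6: (0,0) -> (6,0) [heading=0, draw]
RT 90: heading 0 -> 270
RT 180: heading 270 -> 90
PD: pen down
REPEAT 4 [
  -- iteration 1/4 --
  BK 19: (6,0) -> (6,-19) [heading=90, draw]
  REPEAT 4 [
    -- iteration 1/4 --
    FD 16: (6,-19) -> (6,-3) [heading=90, draw]
    RT 270: heading 90 -> 180
    -- iteration 2/4 --
    FD 16: (6,-3) -> (-10,-3) [heading=180, draw]
    RT 270: heading 180 -> 270
    -- iteration 3/4 --
    FD 16: (-10,-3) -> (-10,-19) [heading=270, draw]
    RT 270: heading 270 -> 0
    -- iteration 4/4 --
    FD 16: (-10,-19) -> (6,-19) [heading=0, draw]
    RT 270: heading 0 -> 90
  ]
  -- iteration 2/4 --
  BK 19: (6,-19) -> (6,-38) [heading=90, draw]
  REPEAT 4 [
    -- iteration 1/4 --
    FD 16: (6,-38) -> (6,-22) [heading=90, draw]
    RT 270: heading 90 -> 180
    -- iteration 2/4 --
    FD 16: (6,-22) -> (-10,-22) [heading=180, draw]
    RT 270: heading 180 -> 270
    -- iteration 3/4 --
    FD 16: (-10,-22) -> (-10,-38) [heading=270, draw]
    RT 270: heading 270 -> 0
    -- iteration 4/4 --
    FD 16: (-10,-38) -> (6,-38) [heading=0, draw]
    RT 270: heading 0 -> 90
  ]
  -- iteration 3/4 --
  BK 19: (6,-38) -> (6,-57) [heading=90, draw]
  REPEAT 4 [
    -- iteration 1/4 --
    FD 16: (6,-57) -> (6,-41) [heading=90, draw]
    RT 270: heading 90 -> 180
    -- iteration 2/4 --
    FD 16: (6,-41) -> (-10,-41) [heading=180, draw]
    RT 270: heading 180 -> 270
    -- iteration 3/4 --
    FD 16: (-10,-41) -> (-10,-57) [heading=270, draw]
    RT 270: heading 270 -> 0
    -- iteration 4/4 --
    FD 16: (-10,-57) -> (6,-57) [heading=0, draw]
    RT 270: heading 0 -> 90
  ]
  -- iteration 4/4 --
  BK 19: (6,-57) -> (6,-76) [heading=90, draw]
  REPEAT 4 [
    -- iteration 1/4 --
    FD 16: (6,-76) -> (6,-60) [heading=90, draw]
    RT 270: heading 90 -> 180
    -- iteration 2/4 --
    FD 16: (6,-60) -> (-10,-60) [heading=180, draw]
    RT 270: heading 180 -> 270
    -- iteration 3/4 --
    FD 16: (-10,-60) -> (-10,-76) [heading=270, draw]
    RT 270: heading 270 -> 0
    -- iteration 4/4 --
    FD 16: (-10,-76) -> (6,-76) [heading=0, draw]
    RT 270: heading 0 -> 90
  ]
]
LT 270: heading 90 -> 0
FD 4: (6,-76) -> (10,-76) [heading=0, draw]
PU: pen up
LT 90: heading 0 -> 90
LT 270: heading 90 -> 0
Final: pos=(10,-76), heading=0, 22 segment(s) drawn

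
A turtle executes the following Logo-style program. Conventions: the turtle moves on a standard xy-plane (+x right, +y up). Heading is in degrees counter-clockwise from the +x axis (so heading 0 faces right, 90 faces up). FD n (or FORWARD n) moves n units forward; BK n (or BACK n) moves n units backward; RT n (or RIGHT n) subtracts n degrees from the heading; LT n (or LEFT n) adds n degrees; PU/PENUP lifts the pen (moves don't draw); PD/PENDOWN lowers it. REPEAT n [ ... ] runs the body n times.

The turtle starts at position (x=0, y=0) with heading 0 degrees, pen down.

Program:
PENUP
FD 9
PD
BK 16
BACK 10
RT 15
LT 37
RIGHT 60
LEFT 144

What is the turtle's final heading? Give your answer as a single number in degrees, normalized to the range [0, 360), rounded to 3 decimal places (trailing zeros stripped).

Answer: 106

Derivation:
Executing turtle program step by step:
Start: pos=(0,0), heading=0, pen down
PU: pen up
FD 9: (0,0) -> (9,0) [heading=0, move]
PD: pen down
BK 16: (9,0) -> (-7,0) [heading=0, draw]
BK 10: (-7,0) -> (-17,0) [heading=0, draw]
RT 15: heading 0 -> 345
LT 37: heading 345 -> 22
RT 60: heading 22 -> 322
LT 144: heading 322 -> 106
Final: pos=(-17,0), heading=106, 2 segment(s) drawn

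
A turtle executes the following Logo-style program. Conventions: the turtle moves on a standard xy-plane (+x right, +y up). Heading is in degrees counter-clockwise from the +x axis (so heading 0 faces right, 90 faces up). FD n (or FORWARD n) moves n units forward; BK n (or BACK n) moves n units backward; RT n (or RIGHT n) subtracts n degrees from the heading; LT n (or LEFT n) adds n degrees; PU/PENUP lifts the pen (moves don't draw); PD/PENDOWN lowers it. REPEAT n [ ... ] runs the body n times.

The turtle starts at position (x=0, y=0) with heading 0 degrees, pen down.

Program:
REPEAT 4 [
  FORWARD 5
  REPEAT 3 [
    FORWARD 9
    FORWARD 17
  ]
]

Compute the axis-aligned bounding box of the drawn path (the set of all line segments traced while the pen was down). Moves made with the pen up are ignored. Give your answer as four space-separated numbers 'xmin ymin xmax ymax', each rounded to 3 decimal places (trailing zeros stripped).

Answer: 0 0 332 0

Derivation:
Executing turtle program step by step:
Start: pos=(0,0), heading=0, pen down
REPEAT 4 [
  -- iteration 1/4 --
  FD 5: (0,0) -> (5,0) [heading=0, draw]
  REPEAT 3 [
    -- iteration 1/3 --
    FD 9: (5,0) -> (14,0) [heading=0, draw]
    FD 17: (14,0) -> (31,0) [heading=0, draw]
    -- iteration 2/3 --
    FD 9: (31,0) -> (40,0) [heading=0, draw]
    FD 17: (40,0) -> (57,0) [heading=0, draw]
    -- iteration 3/3 --
    FD 9: (57,0) -> (66,0) [heading=0, draw]
    FD 17: (66,0) -> (83,0) [heading=0, draw]
  ]
  -- iteration 2/4 --
  FD 5: (83,0) -> (88,0) [heading=0, draw]
  REPEAT 3 [
    -- iteration 1/3 --
    FD 9: (88,0) -> (97,0) [heading=0, draw]
    FD 17: (97,0) -> (114,0) [heading=0, draw]
    -- iteration 2/3 --
    FD 9: (114,0) -> (123,0) [heading=0, draw]
    FD 17: (123,0) -> (140,0) [heading=0, draw]
    -- iteration 3/3 --
    FD 9: (140,0) -> (149,0) [heading=0, draw]
    FD 17: (149,0) -> (166,0) [heading=0, draw]
  ]
  -- iteration 3/4 --
  FD 5: (166,0) -> (171,0) [heading=0, draw]
  REPEAT 3 [
    -- iteration 1/3 --
    FD 9: (171,0) -> (180,0) [heading=0, draw]
    FD 17: (180,0) -> (197,0) [heading=0, draw]
    -- iteration 2/3 --
    FD 9: (197,0) -> (206,0) [heading=0, draw]
    FD 17: (206,0) -> (223,0) [heading=0, draw]
    -- iteration 3/3 --
    FD 9: (223,0) -> (232,0) [heading=0, draw]
    FD 17: (232,0) -> (249,0) [heading=0, draw]
  ]
  -- iteration 4/4 --
  FD 5: (249,0) -> (254,0) [heading=0, draw]
  REPEAT 3 [
    -- iteration 1/3 --
    FD 9: (254,0) -> (263,0) [heading=0, draw]
    FD 17: (263,0) -> (280,0) [heading=0, draw]
    -- iteration 2/3 --
    FD 9: (280,0) -> (289,0) [heading=0, draw]
    FD 17: (289,0) -> (306,0) [heading=0, draw]
    -- iteration 3/3 --
    FD 9: (306,0) -> (315,0) [heading=0, draw]
    FD 17: (315,0) -> (332,0) [heading=0, draw]
  ]
]
Final: pos=(332,0), heading=0, 28 segment(s) drawn

Segment endpoints: x in {0, 5, 14, 31, 40, 57, 66, 83, 88, 97, 114, 123, 140, 149, 166, 171, 180, 197, 206, 223, 232, 249, 254, 263, 280, 289, 306, 315, 332}, y in {0}
xmin=0, ymin=0, xmax=332, ymax=0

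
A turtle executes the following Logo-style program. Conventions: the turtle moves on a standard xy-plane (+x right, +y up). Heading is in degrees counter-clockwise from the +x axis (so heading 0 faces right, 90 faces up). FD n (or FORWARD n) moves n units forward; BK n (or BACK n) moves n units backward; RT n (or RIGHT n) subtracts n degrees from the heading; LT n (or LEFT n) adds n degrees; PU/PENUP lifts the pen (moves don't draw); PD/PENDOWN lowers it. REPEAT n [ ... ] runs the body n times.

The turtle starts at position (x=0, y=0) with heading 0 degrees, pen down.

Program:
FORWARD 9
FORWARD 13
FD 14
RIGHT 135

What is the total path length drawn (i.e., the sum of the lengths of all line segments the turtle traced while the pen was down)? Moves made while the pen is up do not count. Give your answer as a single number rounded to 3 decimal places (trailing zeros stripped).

Executing turtle program step by step:
Start: pos=(0,0), heading=0, pen down
FD 9: (0,0) -> (9,0) [heading=0, draw]
FD 13: (9,0) -> (22,0) [heading=0, draw]
FD 14: (22,0) -> (36,0) [heading=0, draw]
RT 135: heading 0 -> 225
Final: pos=(36,0), heading=225, 3 segment(s) drawn

Segment lengths:
  seg 1: (0,0) -> (9,0), length = 9
  seg 2: (9,0) -> (22,0), length = 13
  seg 3: (22,0) -> (36,0), length = 14
Total = 36

Answer: 36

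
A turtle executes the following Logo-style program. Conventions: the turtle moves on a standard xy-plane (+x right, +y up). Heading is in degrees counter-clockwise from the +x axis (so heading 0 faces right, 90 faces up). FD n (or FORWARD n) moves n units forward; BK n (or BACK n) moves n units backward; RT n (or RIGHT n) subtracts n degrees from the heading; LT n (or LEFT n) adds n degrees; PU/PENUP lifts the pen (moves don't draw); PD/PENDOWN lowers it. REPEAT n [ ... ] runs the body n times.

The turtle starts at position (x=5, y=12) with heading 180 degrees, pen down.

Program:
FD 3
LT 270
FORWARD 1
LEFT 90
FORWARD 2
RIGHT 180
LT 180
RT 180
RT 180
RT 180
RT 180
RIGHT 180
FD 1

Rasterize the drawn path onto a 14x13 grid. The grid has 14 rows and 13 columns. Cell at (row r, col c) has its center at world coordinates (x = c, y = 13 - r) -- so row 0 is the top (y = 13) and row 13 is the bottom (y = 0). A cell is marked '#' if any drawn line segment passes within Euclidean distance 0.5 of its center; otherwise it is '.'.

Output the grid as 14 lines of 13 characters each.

Answer: ###..........
..####.......
.............
.............
.............
.............
.............
.............
.............
.............
.............
.............
.............
.............

Derivation:
Segment 0: (5,12) -> (2,12)
Segment 1: (2,12) -> (2,13)
Segment 2: (2,13) -> (0,13)
Segment 3: (0,13) -> (1,13)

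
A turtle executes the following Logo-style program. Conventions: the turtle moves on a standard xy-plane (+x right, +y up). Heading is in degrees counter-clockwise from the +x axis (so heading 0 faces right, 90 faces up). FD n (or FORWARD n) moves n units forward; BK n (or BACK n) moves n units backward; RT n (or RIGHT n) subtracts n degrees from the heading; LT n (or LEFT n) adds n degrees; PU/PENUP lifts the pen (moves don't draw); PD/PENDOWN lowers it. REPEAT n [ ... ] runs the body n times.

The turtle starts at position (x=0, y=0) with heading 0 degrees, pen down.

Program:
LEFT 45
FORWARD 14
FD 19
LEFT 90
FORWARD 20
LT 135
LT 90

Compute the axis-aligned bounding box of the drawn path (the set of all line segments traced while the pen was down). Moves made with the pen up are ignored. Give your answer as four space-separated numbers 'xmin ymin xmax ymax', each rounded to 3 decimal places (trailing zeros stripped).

Answer: 0 0 23.335 37.477

Derivation:
Executing turtle program step by step:
Start: pos=(0,0), heading=0, pen down
LT 45: heading 0 -> 45
FD 14: (0,0) -> (9.899,9.899) [heading=45, draw]
FD 19: (9.899,9.899) -> (23.335,23.335) [heading=45, draw]
LT 90: heading 45 -> 135
FD 20: (23.335,23.335) -> (9.192,37.477) [heading=135, draw]
LT 135: heading 135 -> 270
LT 90: heading 270 -> 0
Final: pos=(9.192,37.477), heading=0, 3 segment(s) drawn

Segment endpoints: x in {0, 9.192, 9.899, 23.335}, y in {0, 9.899, 23.335, 37.477}
xmin=0, ymin=0, xmax=23.335, ymax=37.477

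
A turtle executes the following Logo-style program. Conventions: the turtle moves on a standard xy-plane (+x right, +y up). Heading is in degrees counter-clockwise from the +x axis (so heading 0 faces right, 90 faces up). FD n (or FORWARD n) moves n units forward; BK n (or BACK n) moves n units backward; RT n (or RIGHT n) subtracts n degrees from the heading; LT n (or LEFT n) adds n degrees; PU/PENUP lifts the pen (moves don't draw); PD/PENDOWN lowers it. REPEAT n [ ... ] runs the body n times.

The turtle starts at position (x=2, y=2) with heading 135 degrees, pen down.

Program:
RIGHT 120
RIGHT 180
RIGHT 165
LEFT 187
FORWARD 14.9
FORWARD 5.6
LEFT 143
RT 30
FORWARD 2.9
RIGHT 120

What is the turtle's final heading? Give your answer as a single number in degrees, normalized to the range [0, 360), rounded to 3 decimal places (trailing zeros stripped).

Answer: 210

Derivation:
Executing turtle program step by step:
Start: pos=(2,2), heading=135, pen down
RT 120: heading 135 -> 15
RT 180: heading 15 -> 195
RT 165: heading 195 -> 30
LT 187: heading 30 -> 217
FD 14.9: (2,2) -> (-9.9,-6.967) [heading=217, draw]
FD 5.6: (-9.9,-6.967) -> (-14.372,-10.337) [heading=217, draw]
LT 143: heading 217 -> 0
RT 30: heading 0 -> 330
FD 2.9: (-14.372,-10.337) -> (-11.861,-11.787) [heading=330, draw]
RT 120: heading 330 -> 210
Final: pos=(-11.861,-11.787), heading=210, 3 segment(s) drawn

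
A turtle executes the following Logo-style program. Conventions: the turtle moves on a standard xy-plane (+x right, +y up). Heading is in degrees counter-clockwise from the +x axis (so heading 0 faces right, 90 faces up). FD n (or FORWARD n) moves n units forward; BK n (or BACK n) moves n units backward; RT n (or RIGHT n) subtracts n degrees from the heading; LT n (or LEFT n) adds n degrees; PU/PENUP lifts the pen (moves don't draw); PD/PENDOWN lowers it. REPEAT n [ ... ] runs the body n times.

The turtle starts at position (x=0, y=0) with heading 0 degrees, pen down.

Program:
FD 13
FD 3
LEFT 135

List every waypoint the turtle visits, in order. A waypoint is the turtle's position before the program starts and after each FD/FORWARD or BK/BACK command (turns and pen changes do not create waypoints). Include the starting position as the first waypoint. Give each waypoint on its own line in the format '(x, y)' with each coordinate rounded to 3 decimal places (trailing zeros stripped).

Executing turtle program step by step:
Start: pos=(0,0), heading=0, pen down
FD 13: (0,0) -> (13,0) [heading=0, draw]
FD 3: (13,0) -> (16,0) [heading=0, draw]
LT 135: heading 0 -> 135
Final: pos=(16,0), heading=135, 2 segment(s) drawn
Waypoints (3 total):
(0, 0)
(13, 0)
(16, 0)

Answer: (0, 0)
(13, 0)
(16, 0)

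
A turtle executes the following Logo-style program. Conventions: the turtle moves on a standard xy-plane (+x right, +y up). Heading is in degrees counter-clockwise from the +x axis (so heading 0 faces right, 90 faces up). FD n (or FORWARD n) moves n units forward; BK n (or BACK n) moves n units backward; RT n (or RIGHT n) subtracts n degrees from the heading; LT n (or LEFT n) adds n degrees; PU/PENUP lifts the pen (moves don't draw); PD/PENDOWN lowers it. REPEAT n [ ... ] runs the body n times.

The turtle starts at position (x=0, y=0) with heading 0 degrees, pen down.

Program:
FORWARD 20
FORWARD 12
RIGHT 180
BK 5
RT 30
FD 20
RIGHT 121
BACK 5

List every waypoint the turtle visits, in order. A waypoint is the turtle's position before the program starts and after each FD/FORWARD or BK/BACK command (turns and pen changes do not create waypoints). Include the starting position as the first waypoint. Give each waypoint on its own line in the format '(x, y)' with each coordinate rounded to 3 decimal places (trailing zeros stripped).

Answer: (0, 0)
(20, 0)
(32, 0)
(37, 0)
(19.679, 10)
(15.306, 7.576)

Derivation:
Executing turtle program step by step:
Start: pos=(0,0), heading=0, pen down
FD 20: (0,0) -> (20,0) [heading=0, draw]
FD 12: (20,0) -> (32,0) [heading=0, draw]
RT 180: heading 0 -> 180
BK 5: (32,0) -> (37,0) [heading=180, draw]
RT 30: heading 180 -> 150
FD 20: (37,0) -> (19.679,10) [heading=150, draw]
RT 121: heading 150 -> 29
BK 5: (19.679,10) -> (15.306,7.576) [heading=29, draw]
Final: pos=(15.306,7.576), heading=29, 5 segment(s) drawn
Waypoints (6 total):
(0, 0)
(20, 0)
(32, 0)
(37, 0)
(19.679, 10)
(15.306, 7.576)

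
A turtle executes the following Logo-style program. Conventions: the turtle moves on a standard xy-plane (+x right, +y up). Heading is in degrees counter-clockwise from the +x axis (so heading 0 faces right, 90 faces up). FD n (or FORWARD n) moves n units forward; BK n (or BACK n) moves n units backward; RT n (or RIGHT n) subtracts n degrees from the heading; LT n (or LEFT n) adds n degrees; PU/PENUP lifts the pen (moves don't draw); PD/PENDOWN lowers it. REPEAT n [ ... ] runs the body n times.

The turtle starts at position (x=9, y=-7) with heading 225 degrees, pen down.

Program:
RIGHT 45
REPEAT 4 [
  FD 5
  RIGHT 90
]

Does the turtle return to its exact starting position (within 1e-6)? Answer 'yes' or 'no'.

Answer: yes

Derivation:
Executing turtle program step by step:
Start: pos=(9,-7), heading=225, pen down
RT 45: heading 225 -> 180
REPEAT 4 [
  -- iteration 1/4 --
  FD 5: (9,-7) -> (4,-7) [heading=180, draw]
  RT 90: heading 180 -> 90
  -- iteration 2/4 --
  FD 5: (4,-7) -> (4,-2) [heading=90, draw]
  RT 90: heading 90 -> 0
  -- iteration 3/4 --
  FD 5: (4,-2) -> (9,-2) [heading=0, draw]
  RT 90: heading 0 -> 270
  -- iteration 4/4 --
  FD 5: (9,-2) -> (9,-7) [heading=270, draw]
  RT 90: heading 270 -> 180
]
Final: pos=(9,-7), heading=180, 4 segment(s) drawn

Start position: (9, -7)
Final position: (9, -7)
Distance = 0; < 1e-6 -> CLOSED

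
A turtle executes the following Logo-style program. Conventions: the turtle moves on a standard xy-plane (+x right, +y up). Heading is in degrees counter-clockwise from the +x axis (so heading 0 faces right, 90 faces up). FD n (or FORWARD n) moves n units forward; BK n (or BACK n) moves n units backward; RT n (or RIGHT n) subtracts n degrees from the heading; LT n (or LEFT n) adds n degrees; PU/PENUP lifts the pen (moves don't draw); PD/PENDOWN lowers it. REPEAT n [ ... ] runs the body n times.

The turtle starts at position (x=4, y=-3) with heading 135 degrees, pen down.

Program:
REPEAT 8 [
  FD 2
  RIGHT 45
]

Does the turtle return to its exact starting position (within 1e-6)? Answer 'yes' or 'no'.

Executing turtle program step by step:
Start: pos=(4,-3), heading=135, pen down
REPEAT 8 [
  -- iteration 1/8 --
  FD 2: (4,-3) -> (2.586,-1.586) [heading=135, draw]
  RT 45: heading 135 -> 90
  -- iteration 2/8 --
  FD 2: (2.586,-1.586) -> (2.586,0.414) [heading=90, draw]
  RT 45: heading 90 -> 45
  -- iteration 3/8 --
  FD 2: (2.586,0.414) -> (4,1.828) [heading=45, draw]
  RT 45: heading 45 -> 0
  -- iteration 4/8 --
  FD 2: (4,1.828) -> (6,1.828) [heading=0, draw]
  RT 45: heading 0 -> 315
  -- iteration 5/8 --
  FD 2: (6,1.828) -> (7.414,0.414) [heading=315, draw]
  RT 45: heading 315 -> 270
  -- iteration 6/8 --
  FD 2: (7.414,0.414) -> (7.414,-1.586) [heading=270, draw]
  RT 45: heading 270 -> 225
  -- iteration 7/8 --
  FD 2: (7.414,-1.586) -> (6,-3) [heading=225, draw]
  RT 45: heading 225 -> 180
  -- iteration 8/8 --
  FD 2: (6,-3) -> (4,-3) [heading=180, draw]
  RT 45: heading 180 -> 135
]
Final: pos=(4,-3), heading=135, 8 segment(s) drawn

Start position: (4, -3)
Final position: (4, -3)
Distance = 0; < 1e-6 -> CLOSED

Answer: yes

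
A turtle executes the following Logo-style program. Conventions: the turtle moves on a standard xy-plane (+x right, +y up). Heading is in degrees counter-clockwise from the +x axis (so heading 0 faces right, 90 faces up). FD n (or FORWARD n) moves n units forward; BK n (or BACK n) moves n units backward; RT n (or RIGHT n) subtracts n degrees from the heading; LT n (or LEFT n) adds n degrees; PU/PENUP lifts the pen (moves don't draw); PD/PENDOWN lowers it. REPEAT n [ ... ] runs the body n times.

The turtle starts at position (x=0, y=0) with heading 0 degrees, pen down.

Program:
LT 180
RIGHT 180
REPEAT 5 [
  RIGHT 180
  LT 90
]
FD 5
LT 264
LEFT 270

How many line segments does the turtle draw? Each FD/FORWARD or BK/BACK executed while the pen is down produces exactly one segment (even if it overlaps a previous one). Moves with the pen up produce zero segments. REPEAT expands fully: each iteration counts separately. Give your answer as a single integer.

Answer: 1

Derivation:
Executing turtle program step by step:
Start: pos=(0,0), heading=0, pen down
LT 180: heading 0 -> 180
RT 180: heading 180 -> 0
REPEAT 5 [
  -- iteration 1/5 --
  RT 180: heading 0 -> 180
  LT 90: heading 180 -> 270
  -- iteration 2/5 --
  RT 180: heading 270 -> 90
  LT 90: heading 90 -> 180
  -- iteration 3/5 --
  RT 180: heading 180 -> 0
  LT 90: heading 0 -> 90
  -- iteration 4/5 --
  RT 180: heading 90 -> 270
  LT 90: heading 270 -> 0
  -- iteration 5/5 --
  RT 180: heading 0 -> 180
  LT 90: heading 180 -> 270
]
FD 5: (0,0) -> (0,-5) [heading=270, draw]
LT 264: heading 270 -> 174
LT 270: heading 174 -> 84
Final: pos=(0,-5), heading=84, 1 segment(s) drawn
Segments drawn: 1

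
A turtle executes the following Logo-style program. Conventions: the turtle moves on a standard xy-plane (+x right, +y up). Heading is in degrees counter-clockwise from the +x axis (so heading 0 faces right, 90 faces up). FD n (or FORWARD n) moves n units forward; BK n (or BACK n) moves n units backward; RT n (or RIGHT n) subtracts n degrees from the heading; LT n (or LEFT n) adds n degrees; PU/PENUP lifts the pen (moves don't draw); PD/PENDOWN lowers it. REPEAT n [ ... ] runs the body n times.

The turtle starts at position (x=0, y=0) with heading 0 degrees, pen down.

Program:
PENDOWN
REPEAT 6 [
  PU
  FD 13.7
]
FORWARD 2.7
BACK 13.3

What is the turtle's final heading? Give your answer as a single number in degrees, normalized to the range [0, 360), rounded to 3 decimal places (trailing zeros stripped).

Executing turtle program step by step:
Start: pos=(0,0), heading=0, pen down
PD: pen down
REPEAT 6 [
  -- iteration 1/6 --
  PU: pen up
  FD 13.7: (0,0) -> (13.7,0) [heading=0, move]
  -- iteration 2/6 --
  PU: pen up
  FD 13.7: (13.7,0) -> (27.4,0) [heading=0, move]
  -- iteration 3/6 --
  PU: pen up
  FD 13.7: (27.4,0) -> (41.1,0) [heading=0, move]
  -- iteration 4/6 --
  PU: pen up
  FD 13.7: (41.1,0) -> (54.8,0) [heading=0, move]
  -- iteration 5/6 --
  PU: pen up
  FD 13.7: (54.8,0) -> (68.5,0) [heading=0, move]
  -- iteration 6/6 --
  PU: pen up
  FD 13.7: (68.5,0) -> (82.2,0) [heading=0, move]
]
FD 2.7: (82.2,0) -> (84.9,0) [heading=0, move]
BK 13.3: (84.9,0) -> (71.6,0) [heading=0, move]
Final: pos=(71.6,0), heading=0, 0 segment(s) drawn

Answer: 0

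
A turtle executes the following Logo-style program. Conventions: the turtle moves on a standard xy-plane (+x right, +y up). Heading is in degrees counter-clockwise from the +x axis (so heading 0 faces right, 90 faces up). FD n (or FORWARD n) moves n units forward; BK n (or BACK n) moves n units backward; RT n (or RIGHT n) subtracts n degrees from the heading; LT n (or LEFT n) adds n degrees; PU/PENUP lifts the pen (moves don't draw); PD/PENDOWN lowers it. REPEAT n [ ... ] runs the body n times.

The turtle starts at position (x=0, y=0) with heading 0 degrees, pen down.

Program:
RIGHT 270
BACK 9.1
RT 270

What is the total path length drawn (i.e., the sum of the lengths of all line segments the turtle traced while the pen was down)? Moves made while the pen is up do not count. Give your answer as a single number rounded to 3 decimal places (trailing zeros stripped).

Executing turtle program step by step:
Start: pos=(0,0), heading=0, pen down
RT 270: heading 0 -> 90
BK 9.1: (0,0) -> (0,-9.1) [heading=90, draw]
RT 270: heading 90 -> 180
Final: pos=(0,-9.1), heading=180, 1 segment(s) drawn

Segment lengths:
  seg 1: (0,0) -> (0,-9.1), length = 9.1
Total = 9.1

Answer: 9.1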